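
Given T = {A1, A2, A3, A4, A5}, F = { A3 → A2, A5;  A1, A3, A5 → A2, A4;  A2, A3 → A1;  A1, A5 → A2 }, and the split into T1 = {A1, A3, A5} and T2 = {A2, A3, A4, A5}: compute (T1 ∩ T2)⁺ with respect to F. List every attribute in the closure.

T1 ∩ T2 = {A3, A5}.
A3 → A2, A5 applies, adding A2
A2, A3 → A1 applies, adding A1
A1, A3, A5 → A2, A4 applies, adding A4
Closure: {A1, A2, A3, A4, A5}.

A1, A2, A3, A4, A5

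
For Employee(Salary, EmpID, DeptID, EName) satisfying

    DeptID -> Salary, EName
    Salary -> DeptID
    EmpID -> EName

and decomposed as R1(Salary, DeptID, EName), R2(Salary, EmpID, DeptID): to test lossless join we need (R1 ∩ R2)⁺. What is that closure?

R1 ∩ R2 = {Salary, DeptID}.
DeptID → Salary, EName applies, adding EName
Closure: {Salary, DeptID, EName}.

Salary, DeptID, EName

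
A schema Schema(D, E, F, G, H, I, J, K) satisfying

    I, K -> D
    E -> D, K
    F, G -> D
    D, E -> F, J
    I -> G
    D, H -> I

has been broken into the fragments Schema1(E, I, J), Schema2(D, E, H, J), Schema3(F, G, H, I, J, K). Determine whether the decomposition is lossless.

Chase test. Columns are D, E, F, G, H, I, J, K; row i has aⱼ where attribute j ∈ Schemai, else bᵢⱼ.
Initial tableau (one row per fragment):
  row 1: b11 a2 b13 b14 b15 a6 a7 b18
  row 2: a1 a2 b23 b24 a5 b26 a7 b28
  row 3: b31 b32 a3 a4 a5 a6 a7 a8
Rows 1 and 2 agree on E; apply E→D, K and equate their D, K entries.
Rows 1 and 2 agree on D, E; apply D, E→F, J and equate their F, J entries.
Rows 1 and 3 agree on I; apply I→G and equate their G entries.
No row becomes fully distinguished — the join is lossy.

No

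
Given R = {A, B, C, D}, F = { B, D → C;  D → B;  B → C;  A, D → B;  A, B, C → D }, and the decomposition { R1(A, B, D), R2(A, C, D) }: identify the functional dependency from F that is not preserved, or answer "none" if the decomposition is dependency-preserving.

B → C

Check B → C: no single fragment contains all of {B, C}, and the restricted closure of {B} across the fragments never reaches {C}.
B, D → C is preserved.
D → B is preserved.
A, D → B is preserved.
A, B, C → D is preserved.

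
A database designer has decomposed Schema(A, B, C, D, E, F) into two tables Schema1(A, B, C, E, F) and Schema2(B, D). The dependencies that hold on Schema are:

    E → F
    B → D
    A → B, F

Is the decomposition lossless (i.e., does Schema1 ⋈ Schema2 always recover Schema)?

Yes

Common attributes: Schema1 ∩ Schema2 = {B}.
Closure of {B}: B → D applies, adding D. So (B)⁺ = {B, D}.
This closure contains every attribute of Schema2, so Schema1 ∩ Schema2 → Schema2. The join is lossless.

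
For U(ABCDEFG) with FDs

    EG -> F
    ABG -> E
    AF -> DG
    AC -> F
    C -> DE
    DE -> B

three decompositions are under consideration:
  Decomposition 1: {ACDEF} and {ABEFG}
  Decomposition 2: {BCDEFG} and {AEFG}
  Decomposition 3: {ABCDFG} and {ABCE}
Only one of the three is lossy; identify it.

Decomposition 2

Decomposition 1: common = {AEF}, closure = {ABDEFG} → lossless.
Decomposition 2: common = {EFG}, closure = {EFG} → lossy.
Decomposition 3: common = {ABC}, closure = {ABCDEFG} → lossless.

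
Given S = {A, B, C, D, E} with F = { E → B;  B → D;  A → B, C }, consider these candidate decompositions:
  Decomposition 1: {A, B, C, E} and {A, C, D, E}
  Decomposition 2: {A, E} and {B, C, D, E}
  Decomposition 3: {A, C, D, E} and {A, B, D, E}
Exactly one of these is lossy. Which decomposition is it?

Decomposition 2

Decomposition 1: common = {A, C, E}, closure = {A, B, C, D, E} → lossless.
Decomposition 2: common = {E}, closure = {B, D, E} → lossy.
Decomposition 3: common = {A, D, E}, closure = {A, B, C, D, E} → lossless.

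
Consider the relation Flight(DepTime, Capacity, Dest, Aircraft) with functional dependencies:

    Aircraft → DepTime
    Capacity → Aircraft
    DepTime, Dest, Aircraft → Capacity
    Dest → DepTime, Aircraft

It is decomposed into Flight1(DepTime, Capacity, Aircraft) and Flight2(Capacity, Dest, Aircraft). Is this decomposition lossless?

Yes

Common attributes: Flight1 ∩ Flight2 = {Capacity, Aircraft}.
Closure of {Capacity, Aircraft}: Aircraft → DepTime applies, adding DepTime. So (Capacity, Aircraft)⁺ = {DepTime, Capacity, Aircraft}.
This closure contains every attribute of Flight1, so Flight1 ∩ Flight2 → Flight1. The join is lossless.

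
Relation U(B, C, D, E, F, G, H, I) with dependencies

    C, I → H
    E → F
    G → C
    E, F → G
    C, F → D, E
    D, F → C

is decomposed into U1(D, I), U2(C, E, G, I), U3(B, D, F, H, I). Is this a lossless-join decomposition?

No

Chase test. Columns are B, C, D, E, F, G, H, I; row i has aⱼ where attribute j ∈ Ui, else bᵢⱼ.
Initial tableau (one row per fragment):
  row 1: b11 b12 a3 b14 b15 b16 b17 a8
  row 2: b21 a2 b23 a4 b25 a6 b27 a8
  row 3: a1 b32 a3 b34 a5 b36 a7 a8
No row becomes fully distinguished — the join is lossy.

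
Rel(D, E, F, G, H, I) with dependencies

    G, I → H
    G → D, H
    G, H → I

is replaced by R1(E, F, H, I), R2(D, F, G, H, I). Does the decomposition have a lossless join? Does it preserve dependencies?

Lossless test: (F, H, I)⁺ = {F, H, I}, which is a superkey of neither fragment — lossy.
Dependency preservation: every FD's attributes lie within a single fragment, so each can be enforced locally — preserved.

lossy but dependency-preserving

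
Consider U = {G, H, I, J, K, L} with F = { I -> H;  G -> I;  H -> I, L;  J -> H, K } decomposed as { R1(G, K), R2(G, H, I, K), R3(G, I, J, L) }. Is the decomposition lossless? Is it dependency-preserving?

lossy and not dependency-preserving

Lossless test (chase): Rows 2 and 3 agree on I; apply I→H and equate their H entries. Rows 1 and 2 agree on G; apply G→I and equate their I entries. Rows 2 and 3 agree on H; apply H→I, L and equate their I, L entries. Rows 1 and 2 agree on I; apply I→H and equate their H entries. Rows 1 and 2 agree on H; apply H→I, L and equate their I, L entries. No row becomes fully distinguished — the join is lossy.
Dependency preservation: the restricted closure of {J} across the fragments never reaches {H, K}, so J → H, K cannot be enforced without a join — not preserved.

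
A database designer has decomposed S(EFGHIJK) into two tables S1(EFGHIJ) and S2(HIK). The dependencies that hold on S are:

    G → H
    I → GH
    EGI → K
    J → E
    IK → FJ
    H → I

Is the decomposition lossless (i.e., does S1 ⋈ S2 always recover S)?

Common attributes: S1 ∩ S2 = {HI}.
Closure of {HI}: I → GH applies, adding G. So (HI)⁺ = {GHI}.
The closure contains neither all of S1 = {EFGHIJ} nor all of S2 = {HIK}, so the common attributes are not a superkey of either fragment. The join is lossy.

No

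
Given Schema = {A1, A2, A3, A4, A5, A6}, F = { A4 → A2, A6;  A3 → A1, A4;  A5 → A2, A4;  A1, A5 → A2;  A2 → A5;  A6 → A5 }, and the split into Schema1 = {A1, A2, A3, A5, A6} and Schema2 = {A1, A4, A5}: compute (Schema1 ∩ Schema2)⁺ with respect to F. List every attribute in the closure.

A1, A2, A4, A5, A6

Schema1 ∩ Schema2 = {A1, A5}.
A5 → A2, A4 applies, adding A2, A4
A4 → A2, A6 applies, adding A6
Closure: {A1, A2, A4, A5, A6}.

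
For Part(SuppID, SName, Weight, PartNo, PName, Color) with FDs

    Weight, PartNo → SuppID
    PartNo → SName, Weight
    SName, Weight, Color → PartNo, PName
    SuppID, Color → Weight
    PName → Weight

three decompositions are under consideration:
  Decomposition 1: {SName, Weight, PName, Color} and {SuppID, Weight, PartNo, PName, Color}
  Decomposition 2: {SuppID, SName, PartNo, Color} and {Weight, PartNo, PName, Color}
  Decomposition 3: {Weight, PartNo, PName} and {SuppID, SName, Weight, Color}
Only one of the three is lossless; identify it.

Decomposition 2

Decomposition 1: common = {Weight, PName, Color}, closure = {Weight, PName, Color} → lossy.
Decomposition 2: common = {PartNo, Color}, closure = {SuppID, SName, Weight, PartNo, PName, Color} → lossless.
Decomposition 3: common = {Weight}, closure = {Weight} → lossy.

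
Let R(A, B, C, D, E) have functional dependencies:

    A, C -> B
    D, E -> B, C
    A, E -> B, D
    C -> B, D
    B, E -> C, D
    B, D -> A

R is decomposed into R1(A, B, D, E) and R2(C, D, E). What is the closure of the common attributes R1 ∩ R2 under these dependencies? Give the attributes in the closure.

R1 ∩ R2 = {D, E}.
D, E → B, C applies, adding B, C
B, D → A applies, adding A
Closure: {A, B, C, D, E}.

A, B, C, D, E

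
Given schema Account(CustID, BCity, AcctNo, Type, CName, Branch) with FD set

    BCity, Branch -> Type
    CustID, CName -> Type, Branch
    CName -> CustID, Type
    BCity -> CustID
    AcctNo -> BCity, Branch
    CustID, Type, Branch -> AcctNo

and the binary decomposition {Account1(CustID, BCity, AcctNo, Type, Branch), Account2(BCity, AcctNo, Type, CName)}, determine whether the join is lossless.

Yes

Common attributes: Account1 ∩ Account2 = {BCity, AcctNo, Type}.
Closure of {BCity, AcctNo, Type}: BCity → CustID applies, adding CustID; AcctNo → BCity, Branch applies, adding Branch. So (BCity, AcctNo, Type)⁺ = {CustID, BCity, AcctNo, Type, Branch}.
This closure contains every attribute of Account1, so Account1 ∩ Account2 → Account1. The join is lossless.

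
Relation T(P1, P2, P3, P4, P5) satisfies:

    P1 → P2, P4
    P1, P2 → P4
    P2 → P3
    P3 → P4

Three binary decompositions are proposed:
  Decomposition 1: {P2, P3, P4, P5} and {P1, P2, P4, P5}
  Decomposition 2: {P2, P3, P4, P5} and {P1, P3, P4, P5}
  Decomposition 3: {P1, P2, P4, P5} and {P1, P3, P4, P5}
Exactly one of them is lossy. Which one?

Decomposition 1: common = {P2, P4, P5}, closure = {P2, P3, P4, P5} → lossless.
Decomposition 2: common = {P3, P4, P5}, closure = {P3, P4, P5} → lossy.
Decomposition 3: common = {P1, P4, P5}, closure = {P1, P2, P3, P4, P5} → lossless.

Decomposition 2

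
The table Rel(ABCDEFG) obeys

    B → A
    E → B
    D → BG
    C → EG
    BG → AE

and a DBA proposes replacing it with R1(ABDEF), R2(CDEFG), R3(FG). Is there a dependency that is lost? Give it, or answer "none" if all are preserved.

BG → AE

Check BG → AE: no single fragment contains all of {ABEG}, and the restricted closure of {BG} across the fragments never reaches {AE}.
B → A is preserved.
E → B is preserved.
D → BG is preserved.
C → EG is preserved.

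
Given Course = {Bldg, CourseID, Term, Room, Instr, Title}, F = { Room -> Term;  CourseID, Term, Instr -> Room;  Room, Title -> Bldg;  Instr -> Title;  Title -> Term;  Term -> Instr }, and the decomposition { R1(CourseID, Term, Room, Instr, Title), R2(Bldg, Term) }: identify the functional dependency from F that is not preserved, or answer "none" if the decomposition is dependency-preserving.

Room, Title -> Bldg

Check Room, Title → Bldg: no single fragment contains all of {Bldg, Room, Title}, and the restricted closure of {Room, Title} across the fragments never reaches {Bldg}.
Room → Term is preserved.
CourseID, Term, Instr → Room is preserved.
Instr → Title is preserved.
Title → Term is preserved.
Term → Instr is preserved.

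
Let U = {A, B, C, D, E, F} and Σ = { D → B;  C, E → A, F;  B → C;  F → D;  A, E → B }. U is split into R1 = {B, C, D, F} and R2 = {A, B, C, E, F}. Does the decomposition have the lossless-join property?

Yes

Common attributes: R1 ∩ R2 = {B, C, F}.
Closure of {B, C, F}: F → D applies, adding D. So (B, C, F)⁺ = {B, C, D, F}.
This closure contains every attribute of R1, so R1 ∩ R2 → R1. The join is lossless.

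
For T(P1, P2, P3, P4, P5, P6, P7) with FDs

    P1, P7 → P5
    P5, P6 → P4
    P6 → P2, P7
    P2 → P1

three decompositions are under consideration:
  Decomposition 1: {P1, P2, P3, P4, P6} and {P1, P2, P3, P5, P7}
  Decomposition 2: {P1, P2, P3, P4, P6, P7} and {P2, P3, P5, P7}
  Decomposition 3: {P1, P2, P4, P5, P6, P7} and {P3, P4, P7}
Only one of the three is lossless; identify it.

Decomposition 2

Decomposition 1: common = {P1, P2, P3}, closure = {P1, P2, P3} → lossy.
Decomposition 2: common = {P2, P3, P7}, closure = {P1, P2, P3, P5, P7} → lossless.
Decomposition 3: common = {P4, P7}, closure = {P4, P7} → lossy.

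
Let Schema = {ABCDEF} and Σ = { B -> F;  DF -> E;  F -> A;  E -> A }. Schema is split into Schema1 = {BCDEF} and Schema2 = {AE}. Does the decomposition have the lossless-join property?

Common attributes: Schema1 ∩ Schema2 = {E}.
Closure of {E}: E → A applies, adding A. So (E)⁺ = {AE}.
This closure contains every attribute of Schema2, so Schema1 ∩ Schema2 → Schema2. The join is lossless.

Yes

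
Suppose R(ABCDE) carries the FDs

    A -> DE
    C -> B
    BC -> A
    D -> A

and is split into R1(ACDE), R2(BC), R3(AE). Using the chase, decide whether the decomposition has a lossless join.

Chase test. Columns are ABCDE; row i has aⱼ where attribute j ∈ Ri, else bᵢⱼ.
Initial tableau (one row per fragment):
  row 1: a1 b12 a3 a4 a5
  row 2: b21 a2 a3 b24 b25
  row 3: a1 b32 b33 b34 a5
Rows 1 and 3 agree on A; apply A→DE and equate their DE entries.
Rows 1 and 2 agree on C; apply C→B and equate their B entries.
Rows 1 and 2 agree on BC; apply BC→A and equate their A entries.
Rows 1 and 2 agree on A; apply A→DE and equate their DE entries.
Row 1 is now all distinguished symbols — the join is lossless.

Yes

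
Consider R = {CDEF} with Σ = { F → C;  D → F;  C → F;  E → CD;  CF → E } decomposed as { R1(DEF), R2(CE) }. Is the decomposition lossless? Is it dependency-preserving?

lossless and dependency-preserving

Lossless test: (E)⁺ = {CDEF}, which contains all of one fragment — lossless.
Dependency preservation: F → C; C → F; E → CD; CF → E are not contained in any single fragment, but the restricted closure of each left-hand side across the fragments still reaches the right-hand side; the remaining FDs each lie inside some fragment. All dependencies are preserved.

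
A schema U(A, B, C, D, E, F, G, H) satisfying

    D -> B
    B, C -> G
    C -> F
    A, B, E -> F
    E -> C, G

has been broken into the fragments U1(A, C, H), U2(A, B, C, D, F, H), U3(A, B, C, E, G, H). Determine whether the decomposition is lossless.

No

Chase test. Columns are A, B, C, D, E, F, G, H; row i has aⱼ where attribute j ∈ Ui, else bᵢⱼ.
Initial tableau (one row per fragment):
  row 1: a1 b12 a3 b14 b15 b16 b17 a8
  row 2: a1 a2 a3 a4 b25 a6 b27 a8
  row 3: a1 a2 a3 b34 a5 b36 a7 a8
Rows 2 and 3 agree on B, C; apply B, C→G and equate their G entries.
Rows 1 and 2 agree on C; apply C→F and equate their F entries.
Rows 1 and 3 agree on C; apply C→F and equate their F entries.
No row becomes fully distinguished — the join is lossy.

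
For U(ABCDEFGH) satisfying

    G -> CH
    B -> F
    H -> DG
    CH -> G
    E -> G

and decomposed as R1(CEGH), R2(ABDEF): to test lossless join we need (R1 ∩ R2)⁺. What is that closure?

CDEGH

R1 ∩ R2 = {E}.
E → G applies, adding G
G → CH applies, adding CH
H → DG applies, adding D
Closure: {CDEGH}.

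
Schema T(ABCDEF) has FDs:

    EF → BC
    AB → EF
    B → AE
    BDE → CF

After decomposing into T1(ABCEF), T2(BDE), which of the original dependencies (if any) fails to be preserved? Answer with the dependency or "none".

none

EF → BC lies within T1.
AB → EF lies within T1.
B → AE lies within T1.
BDE → CF: restricted closure across fragments reaches CF.
Every dependency is enforceable on the fragments, so the decomposition is dependency-preserving.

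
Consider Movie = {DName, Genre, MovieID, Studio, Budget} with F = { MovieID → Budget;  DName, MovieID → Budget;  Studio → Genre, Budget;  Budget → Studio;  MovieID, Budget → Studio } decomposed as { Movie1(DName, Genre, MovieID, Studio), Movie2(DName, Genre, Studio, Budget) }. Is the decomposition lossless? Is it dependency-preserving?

Lossless test: (DName, Genre, Studio)⁺ = {DName, Genre, Studio, Budget}, which contains all of one fragment — lossless.
Dependency preservation: MovieID → Budget; DName, MovieID → Budget; MovieID, Budget → Studio are not contained in any single fragment, but the restricted closure of each left-hand side across the fragments still reaches the right-hand side; the remaining FDs each lie inside some fragment. All dependencies are preserved.

lossless and dependency-preserving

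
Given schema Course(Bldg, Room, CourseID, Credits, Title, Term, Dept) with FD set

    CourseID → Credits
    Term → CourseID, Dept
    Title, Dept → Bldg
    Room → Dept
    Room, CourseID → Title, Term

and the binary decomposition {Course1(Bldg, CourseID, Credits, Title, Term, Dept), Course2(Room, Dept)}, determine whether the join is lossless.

No

Common attributes: Course1 ∩ Course2 = {Dept}.
No dependency enlarges {Dept}, so (Dept)⁺ = {Dept}.
The closure contains neither all of Course1 = {Bldg, CourseID, Credits, Title, Term, Dept} nor all of Course2 = {Room, Dept}, so the common attributes are not a superkey of either fragment. The join is lossy.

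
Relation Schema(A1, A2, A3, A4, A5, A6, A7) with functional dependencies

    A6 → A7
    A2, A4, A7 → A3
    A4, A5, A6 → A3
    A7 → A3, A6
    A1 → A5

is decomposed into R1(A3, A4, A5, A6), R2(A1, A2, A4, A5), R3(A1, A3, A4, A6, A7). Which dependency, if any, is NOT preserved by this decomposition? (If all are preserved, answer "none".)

A6 → A7 lies within R3.
A2, A4, A7 → A3: restricted closure across fragments reaches A3.
A4, A5, A6 → A3 lies within R1.
A7 → A3, A6 lies within R3.
A1 → A5 lies within R2.
Every dependency is enforceable on the fragments, so the decomposition is dependency-preserving.

none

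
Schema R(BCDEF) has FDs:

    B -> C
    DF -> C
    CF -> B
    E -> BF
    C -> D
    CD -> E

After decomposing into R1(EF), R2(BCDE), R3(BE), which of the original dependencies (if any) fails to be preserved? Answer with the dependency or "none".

Check DF → C: no single fragment contains all of {CDF}, and the restricted closure of {DF} across the fragments never reaches {C}.
B → C is preserved.
CF → B is preserved.
E → BF is preserved.
C → D is preserved.
CD → E is preserved.

DF -> C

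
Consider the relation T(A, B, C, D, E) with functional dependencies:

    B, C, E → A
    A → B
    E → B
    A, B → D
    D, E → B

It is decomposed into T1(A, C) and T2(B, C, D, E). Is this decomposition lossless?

Common attributes: T1 ∩ T2 = {C}.
No dependency enlarges {C}, so (C)⁺ = {C}.
The closure contains neither all of T1 = {A, C} nor all of T2 = {B, C, D, E}, so the common attributes are not a superkey of either fragment. The join is lossy.

No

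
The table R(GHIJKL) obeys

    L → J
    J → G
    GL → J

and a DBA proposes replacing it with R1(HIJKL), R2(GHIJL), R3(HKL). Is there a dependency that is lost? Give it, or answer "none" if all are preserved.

none

L → J lies within R1.
J → G lies within R2.
GL → J lies within R2.
Every dependency is enforceable on the fragments, so the decomposition is dependency-preserving.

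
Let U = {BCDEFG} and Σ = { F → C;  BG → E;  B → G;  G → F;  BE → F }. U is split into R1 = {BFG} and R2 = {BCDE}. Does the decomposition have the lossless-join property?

Yes

Common attributes: R1 ∩ R2 = {B}.
Closure of {B}: B → G applies, adding G; G → F applies, adding F; F → C applies, adding C; BG → E applies, adding E. So (B)⁺ = {BCEFG}.
This closure contains every attribute of R1, so R1 ∩ R2 → R1. The join is lossless.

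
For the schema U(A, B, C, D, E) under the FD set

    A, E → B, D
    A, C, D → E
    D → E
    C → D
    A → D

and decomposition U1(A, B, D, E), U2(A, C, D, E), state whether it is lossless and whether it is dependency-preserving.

lossless and dependency-preserving

Lossless test: (A, D, E)⁺ = {A, B, D, E}, which contains all of one fragment — lossless.
Dependency preservation: every FD's attributes lie within a single fragment, so each can be enforced locally — preserved.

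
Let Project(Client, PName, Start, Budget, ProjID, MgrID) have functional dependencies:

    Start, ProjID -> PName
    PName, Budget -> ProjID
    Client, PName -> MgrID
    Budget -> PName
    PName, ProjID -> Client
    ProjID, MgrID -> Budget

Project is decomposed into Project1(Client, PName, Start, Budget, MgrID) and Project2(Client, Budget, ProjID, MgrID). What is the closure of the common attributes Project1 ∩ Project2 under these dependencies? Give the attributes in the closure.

Project1 ∩ Project2 = {Client, Budget, MgrID}.
Budget → PName applies, adding PName
PName, Budget → ProjID applies, adding ProjID
Closure: {Client, PName, Budget, ProjID, MgrID}.

Client, PName, Budget, ProjID, MgrID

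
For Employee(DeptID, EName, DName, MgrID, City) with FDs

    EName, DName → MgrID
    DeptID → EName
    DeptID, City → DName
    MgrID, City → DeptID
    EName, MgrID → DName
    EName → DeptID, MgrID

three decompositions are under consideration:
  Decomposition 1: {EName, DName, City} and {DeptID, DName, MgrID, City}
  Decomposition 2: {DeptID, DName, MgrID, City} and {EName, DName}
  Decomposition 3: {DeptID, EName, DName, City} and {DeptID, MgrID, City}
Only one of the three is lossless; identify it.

Decomposition 1: common = {DName, City}, closure = {DName, City} → lossy.
Decomposition 2: common = {DName}, closure = {DName} → lossy.
Decomposition 3: common = {DeptID, City}, closure = {DeptID, EName, DName, MgrID, City} → lossless.

Decomposition 3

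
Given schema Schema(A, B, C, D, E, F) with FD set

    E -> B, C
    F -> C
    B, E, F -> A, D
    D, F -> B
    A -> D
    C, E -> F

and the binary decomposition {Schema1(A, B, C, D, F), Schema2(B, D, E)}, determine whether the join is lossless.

No

Common attributes: Schema1 ∩ Schema2 = {B, D}.
No dependency enlarges {B, D}, so (B, D)⁺ = {B, D}.
The closure contains neither all of Schema1 = {A, B, C, D, F} nor all of Schema2 = {B, D, E}, so the common attributes are not a superkey of either fragment. The join is lossy.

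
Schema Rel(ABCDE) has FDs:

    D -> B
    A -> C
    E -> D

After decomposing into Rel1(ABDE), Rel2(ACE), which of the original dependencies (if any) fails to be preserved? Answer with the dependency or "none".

none

D → B lies within Rel1.
A → C lies within Rel2.
E → D lies within Rel1.
Every dependency is enforceable on the fragments, so the decomposition is dependency-preserving.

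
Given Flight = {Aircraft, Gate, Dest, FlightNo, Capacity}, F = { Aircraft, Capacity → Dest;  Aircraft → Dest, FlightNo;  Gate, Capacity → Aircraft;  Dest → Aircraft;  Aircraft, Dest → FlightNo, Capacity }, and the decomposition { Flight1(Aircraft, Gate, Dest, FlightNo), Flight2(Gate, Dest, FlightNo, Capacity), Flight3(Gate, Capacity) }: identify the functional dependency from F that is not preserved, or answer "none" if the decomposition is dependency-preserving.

Aircraft, Capacity → Dest: restricted closure across fragments reaches Dest.
Aircraft → Dest, FlightNo lies within Flight1.
Gate, Capacity → Aircraft: restricted closure across fragments reaches Aircraft.
Dest → Aircraft lies within Flight1.
Aircraft, Dest → FlightNo, Capacity: restricted closure across fragments reaches FlightNo, Capacity.
Every dependency is enforceable on the fragments, so the decomposition is dependency-preserving.

none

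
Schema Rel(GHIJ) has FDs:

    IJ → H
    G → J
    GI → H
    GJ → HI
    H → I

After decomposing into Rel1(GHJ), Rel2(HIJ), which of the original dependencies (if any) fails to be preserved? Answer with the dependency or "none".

IJ → H lies within Rel2.
G → J lies within Rel1.
GI → H: restricted closure across fragments reaches H.
GJ → HI: restricted closure across fragments reaches HI.
H → I lies within Rel2.
Every dependency is enforceable on the fragments, so the decomposition is dependency-preserving.

none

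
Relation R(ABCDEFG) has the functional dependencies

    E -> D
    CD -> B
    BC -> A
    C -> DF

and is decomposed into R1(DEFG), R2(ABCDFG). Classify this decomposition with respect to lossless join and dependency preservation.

lossy but dependency-preserving

Lossless test: (DFG)⁺ = {DFG}, which is a superkey of neither fragment — lossy.
Dependency preservation: every FD's attributes lie within a single fragment, so each can be enforced locally — preserved.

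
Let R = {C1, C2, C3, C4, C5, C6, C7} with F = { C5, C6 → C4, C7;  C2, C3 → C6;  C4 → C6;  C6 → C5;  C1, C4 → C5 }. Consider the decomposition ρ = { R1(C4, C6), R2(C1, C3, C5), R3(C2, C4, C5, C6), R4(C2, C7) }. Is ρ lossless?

Chase test. Columns are C1, C2, C3, C4, C5, C6, C7; row i has aⱼ where attribute j ∈ Ri, else bᵢⱼ.
Initial tableau (one row per fragment):
  row 1: b11 b12 b13 a4 b15 a6 b17
  row 2: a1 b22 a3 b24 a5 b26 b27
  row 3: b31 a2 b33 a4 a5 a6 b37
  row 4: b41 a2 b43 b44 b45 b46 a7
Rows 1 and 3 agree on C6; apply C6→C5 and equate their C5 entries.
Rows 1 and 3 agree on C5, C6; apply C5, C6→C4, C7 and equate their C4, C7 entries.
No row becomes fully distinguished — the join is lossy.

No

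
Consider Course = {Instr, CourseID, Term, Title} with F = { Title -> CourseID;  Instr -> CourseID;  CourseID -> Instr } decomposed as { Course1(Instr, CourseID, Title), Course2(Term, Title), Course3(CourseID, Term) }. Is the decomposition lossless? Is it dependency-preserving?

lossless and dependency-preserving

Lossless test (chase): Rows 1 and 2 agree on Title; apply Title→CourseID and equate their CourseID entries. Rows 1 and 2 agree on CourseID; apply CourseID→Instr and equate their Instr entries. Rows 1 and 3 agree on CourseID; apply CourseID→Instr and equate their Instr entries. Row 2 is now all distinguished symbols — the join is lossless.
Dependency preservation: every FD's attributes lie within a single fragment, so each can be enforced locally — preserved.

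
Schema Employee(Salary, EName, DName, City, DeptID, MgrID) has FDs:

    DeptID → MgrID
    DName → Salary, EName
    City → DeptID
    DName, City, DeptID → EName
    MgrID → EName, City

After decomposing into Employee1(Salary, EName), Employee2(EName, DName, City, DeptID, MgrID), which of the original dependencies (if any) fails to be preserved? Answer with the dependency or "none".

DName → Salary, EName

Check DName → Salary, EName: no single fragment contains all of {Salary, EName, DName}, and the restricted closure of {DName} across the fragments never reaches {Salary, EName}.
DeptID → MgrID is preserved.
City → DeptID is preserved.
DName, City, DeptID → EName is preserved.
MgrID → EName, City is preserved.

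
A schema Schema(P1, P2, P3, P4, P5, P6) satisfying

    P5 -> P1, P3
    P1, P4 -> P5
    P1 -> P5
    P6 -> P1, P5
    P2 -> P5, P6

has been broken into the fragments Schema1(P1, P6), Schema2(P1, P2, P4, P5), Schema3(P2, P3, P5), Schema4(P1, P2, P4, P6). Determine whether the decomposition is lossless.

Chase test. Columns are P1, P2, P3, P4, P5, P6; row i has aⱼ where attribute j ∈ Schemai, else bᵢⱼ.
Initial tableau (one row per fragment):
  row 1: a1 b12 b13 b14 b15 a6
  row 2: a1 a2 b23 a4 a5 b26
  row 3: b31 a2 a3 b34 a5 b36
  row 4: a1 a2 b43 a4 b45 a6
Rows 2 and 3 agree on P5; apply P5→P1, P3 and equate their P1, P3 entries.
Rows 2 and 4 agree on P1, P4; apply P1, P4→P5 and equate their P5 entries.
Rows 1 and 2 agree on P1; apply P1→P5 and equate their P5 entries.
Rows 2 and 3 agree on P2; apply P2→P5, P6 and equate their P5, P6 entries.
Rows 2 and 4 agree on P2; apply P2→P5, P6 and equate their P5, P6 entries.
Rows 1 and 2 agree on P5; apply P5→P1, P3 and equate their P1, P3 entries.
Rows 1 and 4 agree on P5; apply P5→P1, P3 and equate their P1, P3 entries.
Row 2 is now all distinguished symbols — the join is lossless.

Yes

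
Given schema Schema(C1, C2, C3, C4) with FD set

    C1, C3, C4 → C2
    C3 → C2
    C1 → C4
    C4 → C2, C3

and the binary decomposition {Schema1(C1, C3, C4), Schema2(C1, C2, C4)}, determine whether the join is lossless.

Yes

Common attributes: Schema1 ∩ Schema2 = {C1, C4}.
Closure of {C1, C4}: C4 → C2, C3 applies, adding C2, C3. So (C1, C4)⁺ = {C1, C2, C3, C4}.
This closure contains every attribute of Schema1, so Schema1 ∩ Schema2 → Schema1. The join is lossless.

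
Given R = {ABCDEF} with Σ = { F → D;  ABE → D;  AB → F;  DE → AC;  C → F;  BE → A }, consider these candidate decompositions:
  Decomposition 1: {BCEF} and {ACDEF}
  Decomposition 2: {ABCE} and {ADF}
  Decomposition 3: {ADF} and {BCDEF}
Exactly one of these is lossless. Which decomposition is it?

Decomposition 1

Decomposition 1: common = {CEF}, closure = {ACDEF} → lossless.
Decomposition 2: common = {A}, closure = {A} → lossy.
Decomposition 3: common = {DF}, closure = {DF} → lossy.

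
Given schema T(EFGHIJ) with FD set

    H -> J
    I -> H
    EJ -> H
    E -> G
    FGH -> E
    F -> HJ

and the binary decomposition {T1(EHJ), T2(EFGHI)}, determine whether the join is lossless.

Yes

Common attributes: T1 ∩ T2 = {EH}.
Closure of {EH}: H → J applies, adding J; E → G applies, adding G. So (EH)⁺ = {EGHJ}.
This closure contains every attribute of T1, so T1 ∩ T2 → T1. The join is lossless.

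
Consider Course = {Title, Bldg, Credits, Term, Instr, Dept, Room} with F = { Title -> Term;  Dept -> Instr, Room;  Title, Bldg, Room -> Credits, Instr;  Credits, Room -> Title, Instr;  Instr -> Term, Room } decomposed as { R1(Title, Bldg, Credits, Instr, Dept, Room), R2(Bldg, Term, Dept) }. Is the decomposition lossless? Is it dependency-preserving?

Lossless test: (Bldg, Dept)⁺ = {Bldg, Term, Instr, Dept, Room}, which contains all of one fragment — lossless.
Dependency preservation: the restricted closure of {Title} across the fragments never reaches {Term}, so Title → Term cannot be enforced without a join — not preserved.

lossless but not dependency-preserving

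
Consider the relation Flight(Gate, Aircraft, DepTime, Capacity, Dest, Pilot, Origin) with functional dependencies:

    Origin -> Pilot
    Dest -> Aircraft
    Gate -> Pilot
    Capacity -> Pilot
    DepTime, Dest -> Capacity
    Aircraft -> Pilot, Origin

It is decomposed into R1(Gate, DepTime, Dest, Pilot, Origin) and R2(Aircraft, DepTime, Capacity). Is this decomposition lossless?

No

Common attributes: R1 ∩ R2 = {DepTime}.
No dependency enlarges {DepTime}, so (DepTime)⁺ = {DepTime}.
The closure contains neither all of R1 = {Gate, DepTime, Dest, Pilot, Origin} nor all of R2 = {Aircraft, DepTime, Capacity}, so the common attributes are not a superkey of either fragment. The join is lossy.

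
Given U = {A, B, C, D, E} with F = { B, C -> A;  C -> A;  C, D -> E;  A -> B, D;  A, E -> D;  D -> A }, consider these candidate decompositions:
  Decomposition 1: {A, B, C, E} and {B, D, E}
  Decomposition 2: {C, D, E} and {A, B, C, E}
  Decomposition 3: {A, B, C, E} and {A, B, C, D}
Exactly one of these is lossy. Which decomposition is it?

Decomposition 1

Decomposition 1: common = {B, E}, closure = {B, E} → lossy.
Decomposition 2: common = {C, E}, closure = {A, B, C, D, E} → lossless.
Decomposition 3: common = {A, B, C}, closure = {A, B, C, D, E} → lossless.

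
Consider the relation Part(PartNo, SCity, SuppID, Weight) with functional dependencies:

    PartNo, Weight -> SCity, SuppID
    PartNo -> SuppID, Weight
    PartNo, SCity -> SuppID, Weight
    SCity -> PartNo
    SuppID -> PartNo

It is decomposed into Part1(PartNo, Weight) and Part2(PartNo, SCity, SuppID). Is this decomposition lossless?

Yes

Common attributes: Part1 ∩ Part2 = {PartNo}.
Closure of {PartNo}: PartNo → SuppID, Weight applies, adding SuppID, Weight; PartNo, Weight → SCity, SuppID applies, adding SCity. So (PartNo)⁺ = {PartNo, SCity, SuppID, Weight}.
This closure contains every attribute of Part1, so Part1 ∩ Part2 → Part1. The join is lossless.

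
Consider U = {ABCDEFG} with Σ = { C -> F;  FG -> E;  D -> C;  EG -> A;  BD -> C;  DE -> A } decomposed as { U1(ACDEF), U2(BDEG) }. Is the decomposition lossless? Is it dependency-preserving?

lossless but not dependency-preserving

Lossless test: (DE)⁺ = {ACDEF}, which contains all of one fragment — lossless.
Dependency preservation: the restricted closure of {FG} across the fragments never reaches {E}, so FG → E cannot be enforced without a join — not preserved.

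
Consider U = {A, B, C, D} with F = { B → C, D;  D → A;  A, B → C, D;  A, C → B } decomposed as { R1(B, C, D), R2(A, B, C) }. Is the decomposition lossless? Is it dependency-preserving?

Lossless test: (B, C)⁺ = {A, B, C, D}, which contains all of one fragment — lossless.
Dependency preservation: the restricted closure of {D} across the fragments never reaches {A}, so D → A cannot be enforced without a join — not preserved.

lossless but not dependency-preserving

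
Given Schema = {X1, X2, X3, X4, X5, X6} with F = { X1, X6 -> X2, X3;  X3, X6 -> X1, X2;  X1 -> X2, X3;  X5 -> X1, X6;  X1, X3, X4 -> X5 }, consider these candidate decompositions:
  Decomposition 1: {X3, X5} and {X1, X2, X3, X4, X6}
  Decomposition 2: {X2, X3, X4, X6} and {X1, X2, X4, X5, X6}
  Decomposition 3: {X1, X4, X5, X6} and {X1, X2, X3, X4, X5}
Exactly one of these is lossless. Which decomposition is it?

Decomposition 1: common = {X3}, closure = {X3} → lossy.
Decomposition 2: common = {X2, X4, X6}, closure = {X2, X4, X6} → lossy.
Decomposition 3: common = {X1, X4, X5}, closure = {X1, X2, X3, X4, X5, X6} → lossless.

Decomposition 3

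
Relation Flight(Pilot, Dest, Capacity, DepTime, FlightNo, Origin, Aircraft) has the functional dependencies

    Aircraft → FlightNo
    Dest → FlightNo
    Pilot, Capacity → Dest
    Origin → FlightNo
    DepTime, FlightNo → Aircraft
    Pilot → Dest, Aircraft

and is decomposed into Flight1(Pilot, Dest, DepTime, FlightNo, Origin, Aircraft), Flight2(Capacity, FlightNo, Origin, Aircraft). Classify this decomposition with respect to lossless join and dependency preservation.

Lossless test: (FlightNo, Origin, Aircraft)⁺ = {FlightNo, Origin, Aircraft}, which is a superkey of neither fragment — lossy.
Dependency preservation: Pilot, Capacity → Dest is not contained in any single fragment, but the restricted closure of its left-hand side across the fragments still reaches the right-hand side; the remaining FDs each lie inside some fragment. All dependencies are preserved.

lossy but dependency-preserving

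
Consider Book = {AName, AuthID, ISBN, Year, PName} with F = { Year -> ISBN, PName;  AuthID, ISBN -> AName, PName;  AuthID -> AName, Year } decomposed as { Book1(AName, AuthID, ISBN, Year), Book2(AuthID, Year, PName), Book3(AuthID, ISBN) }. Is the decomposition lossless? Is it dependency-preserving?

Lossless test (chase): Rows 1 and 2 agree on Year; apply Year→ISBN, PName and equate their ISBN, PName entries. Rows 1 and 2 agree on AuthID, ISBN; apply AuthID, ISBN→AName, PName and equate their AName, PName entries. Rows 1 and 3 agree on AuthID, ISBN; apply AuthID, ISBN→AName, PName and equate their AName, PName entries. Rows 1 and 3 agree on AuthID; apply AuthID→AName, Year and equate their AName, Year entries. Row 1 is now all distinguished symbols — the join is lossless.
Dependency preservation: Year → ISBN, PName; AuthID, ISBN → AName, PName are not contained in any single fragment, but the restricted closure of each left-hand side across the fragments still reaches the right-hand side; the remaining FDs each lie inside some fragment. All dependencies are preserved.

lossless and dependency-preserving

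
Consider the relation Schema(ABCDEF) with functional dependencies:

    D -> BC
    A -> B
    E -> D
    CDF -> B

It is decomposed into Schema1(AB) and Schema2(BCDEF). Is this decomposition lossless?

No

Common attributes: Schema1 ∩ Schema2 = {B}.
No dependency enlarges {B}, so (B)⁺ = {B}.
The closure contains neither all of Schema1 = {AB} nor all of Schema2 = {BCDEF}, so the common attributes are not a superkey of either fragment. The join is lossy.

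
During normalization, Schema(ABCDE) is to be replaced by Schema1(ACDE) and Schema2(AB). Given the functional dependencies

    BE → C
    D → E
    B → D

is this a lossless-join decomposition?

No

Common attributes: Schema1 ∩ Schema2 = {A}.
No dependency enlarges {A}, so (A)⁺ = {A}.
The closure contains neither all of Schema1 = {ACDE} nor all of Schema2 = {AB}, so the common attributes are not a superkey of either fragment. The join is lossy.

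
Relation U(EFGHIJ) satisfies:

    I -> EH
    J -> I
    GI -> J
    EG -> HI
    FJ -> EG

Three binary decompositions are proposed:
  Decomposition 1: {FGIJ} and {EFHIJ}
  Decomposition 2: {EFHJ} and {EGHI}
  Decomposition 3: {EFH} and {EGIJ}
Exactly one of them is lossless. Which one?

Decomposition 1: common = {FIJ}, closure = {EFGHIJ} → lossless.
Decomposition 2: common = {EH}, closure = {EH} → lossy.
Decomposition 3: common = {E}, closure = {E} → lossy.

Decomposition 1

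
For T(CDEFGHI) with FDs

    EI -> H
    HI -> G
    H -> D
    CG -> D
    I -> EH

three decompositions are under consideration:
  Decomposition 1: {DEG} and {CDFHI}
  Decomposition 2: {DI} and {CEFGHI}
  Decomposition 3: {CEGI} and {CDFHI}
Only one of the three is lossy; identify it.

Decomposition 1: common = {D}, closure = {D} → lossy.
Decomposition 2: common = {I}, closure = {DEGHI} → lossless.
Decomposition 3: common = {CI}, closure = {CDEGHI} → lossless.

Decomposition 1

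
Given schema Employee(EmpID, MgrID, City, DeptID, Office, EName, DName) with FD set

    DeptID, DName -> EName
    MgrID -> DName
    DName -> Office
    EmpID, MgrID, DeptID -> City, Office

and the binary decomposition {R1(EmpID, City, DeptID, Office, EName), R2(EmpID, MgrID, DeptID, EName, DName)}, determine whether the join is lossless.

Common attributes: R1 ∩ R2 = {EmpID, DeptID, EName}.
No dependency enlarges {EmpID, DeptID, EName}, so (EmpID, DeptID, EName)⁺ = {EmpID, DeptID, EName}.
The closure contains neither all of R1 = {EmpID, City, DeptID, Office, EName} nor all of R2 = {EmpID, MgrID, DeptID, EName, DName}, so the common attributes are not a superkey of either fragment. The join is lossy.

No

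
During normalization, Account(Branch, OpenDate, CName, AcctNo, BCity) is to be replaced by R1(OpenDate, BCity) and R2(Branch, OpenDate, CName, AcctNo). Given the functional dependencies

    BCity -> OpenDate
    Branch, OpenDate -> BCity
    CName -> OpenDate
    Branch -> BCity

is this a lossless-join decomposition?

No

Common attributes: R1 ∩ R2 = {OpenDate}.
No dependency enlarges {OpenDate}, so (OpenDate)⁺ = {OpenDate}.
The closure contains neither all of R1 = {OpenDate, BCity} nor all of R2 = {Branch, OpenDate, CName, AcctNo}, so the common attributes are not a superkey of either fragment. The join is lossy.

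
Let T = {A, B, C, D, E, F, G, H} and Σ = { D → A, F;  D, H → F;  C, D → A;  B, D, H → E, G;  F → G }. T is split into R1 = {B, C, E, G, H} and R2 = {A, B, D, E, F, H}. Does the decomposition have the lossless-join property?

No

Common attributes: R1 ∩ R2 = {B, E, H}.
No dependency enlarges {B, E, H}, so (B, E, H)⁺ = {B, E, H}.
The closure contains neither all of R1 = {B, C, E, G, H} nor all of R2 = {A, B, D, E, F, H}, so the common attributes are not a superkey of either fragment. The join is lossy.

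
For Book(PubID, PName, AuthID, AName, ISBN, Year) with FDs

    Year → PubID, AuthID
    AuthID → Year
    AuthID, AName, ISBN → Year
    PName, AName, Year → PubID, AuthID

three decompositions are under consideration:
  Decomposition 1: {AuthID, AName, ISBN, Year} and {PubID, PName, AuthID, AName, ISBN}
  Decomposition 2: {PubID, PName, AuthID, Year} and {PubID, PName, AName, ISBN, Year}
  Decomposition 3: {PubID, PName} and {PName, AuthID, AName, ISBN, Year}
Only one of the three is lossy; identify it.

Decomposition 3

Decomposition 1: common = {AuthID, AName, ISBN}, closure = {PubID, AuthID, AName, ISBN, Year} → lossless.
Decomposition 2: common = {PubID, PName, Year}, closure = {PubID, PName, AuthID, Year} → lossless.
Decomposition 3: common = {PName}, closure = {PName} → lossy.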